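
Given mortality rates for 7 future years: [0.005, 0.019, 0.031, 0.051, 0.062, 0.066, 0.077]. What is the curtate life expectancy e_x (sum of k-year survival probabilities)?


e_x = sum_{k=1}^{n} k_p_x
k_p_x values:
  1_p_x = 0.995
  2_p_x = 0.976095
  3_p_x = 0.945836
  4_p_x = 0.897598
  5_p_x = 0.841947
  6_p_x = 0.786379
  7_p_x = 0.725828
e_x = 6.1687


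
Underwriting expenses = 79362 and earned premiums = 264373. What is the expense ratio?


Expense ratio = expenses / premiums
= 79362 / 264373
= 0.3002


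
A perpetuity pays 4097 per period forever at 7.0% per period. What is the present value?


PV = PMT / i
= 4097 / 0.07
= 58528.5714


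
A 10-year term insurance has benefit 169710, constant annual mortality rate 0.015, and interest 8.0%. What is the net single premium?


NSP = benefit * sum_{k=0}^{n-1} k_p_x * q * v^(k+1)
With constant q=0.015, v=0.925926
Sum = 0.095018
NSP = 169710 * 0.095018
= 16125.4456


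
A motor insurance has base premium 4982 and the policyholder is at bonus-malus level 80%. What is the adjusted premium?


adjusted = base * BM_level / 100
= 4982 * 80 / 100
= 4982 * 0.8
= 3985.6


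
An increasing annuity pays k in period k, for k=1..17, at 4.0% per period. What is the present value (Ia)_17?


(Ia)_n = sum_{k=1}^{n} k * v^k, v = 1/(1+i)
v = 0.961538
Sum computed term by term:
(Ia)_17 = 98.1238


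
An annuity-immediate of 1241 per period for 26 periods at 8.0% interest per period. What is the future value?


FV = PMT * ((1+i)^n - 1) / i
= 1241 * ((1.08)^26 - 1) / 0.08
= 1241 * (7.396353 - 1) / 0.08
= 99223.4292


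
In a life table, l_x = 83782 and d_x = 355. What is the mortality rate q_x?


q_x = d_x / l_x
= 355 / 83782
= 0.0042


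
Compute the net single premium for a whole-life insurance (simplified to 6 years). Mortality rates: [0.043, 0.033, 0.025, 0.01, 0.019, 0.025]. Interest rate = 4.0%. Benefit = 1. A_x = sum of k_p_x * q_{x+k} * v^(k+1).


v = 0.961538
Year 0: k_p_x=1.0, q=0.043, term=0.041346
Year 1: k_p_x=0.957, q=0.033, term=0.029198
Year 2: k_p_x=0.925419, q=0.025, term=0.020567
Year 3: k_p_x=0.902284, q=0.01, term=0.007713
Year 4: k_p_x=0.893261, q=0.019, term=0.01395
Year 5: k_p_x=0.876289, q=0.025, term=0.017314
A_x = 0.1301


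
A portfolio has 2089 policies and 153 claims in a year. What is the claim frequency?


frequency = claims / policies
= 153 / 2089
= 0.0732


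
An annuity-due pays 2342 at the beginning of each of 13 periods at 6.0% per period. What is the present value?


PV_due = PMT * (1-(1+i)^(-n))/i * (1+i)
PV_immediate = 20732.9835
PV_due = 20732.9835 * 1.06
= 21976.9625


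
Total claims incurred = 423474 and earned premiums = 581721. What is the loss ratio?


Loss ratio = claims / premiums
= 423474 / 581721
= 0.728


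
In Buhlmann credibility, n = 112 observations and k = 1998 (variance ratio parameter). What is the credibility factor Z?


Z = n / (n + k)
= 112 / (112 + 1998)
= 112 / 2110
= 0.0531


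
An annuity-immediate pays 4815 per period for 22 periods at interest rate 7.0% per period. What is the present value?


PV = PMT * (1 - (1+i)^(-n)) / i
= 4815 * (1 - (1+0.07)^(-22)) / 0.07
= 4815 * (1 - 0.225713) / 0.07
= 4815 * 11.06124
= 53259.873


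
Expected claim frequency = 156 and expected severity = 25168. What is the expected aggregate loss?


E[S] = E[N] * E[X]
= 156 * 25168
= 3.9262e+06


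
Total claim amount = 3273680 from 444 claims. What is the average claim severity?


severity = total / number
= 3273680 / 444
= 7373.1532


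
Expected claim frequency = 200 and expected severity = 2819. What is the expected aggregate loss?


E[S] = E[N] * E[X]
= 200 * 2819
= 563800


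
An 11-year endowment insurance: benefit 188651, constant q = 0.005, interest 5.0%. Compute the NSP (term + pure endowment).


Term component = 7660.7068
Pure endowment = 11_p_x * v^11 * benefit = 0.946355 * 0.584679 * 188651 = 104383.2249
NSP = 112043.9317


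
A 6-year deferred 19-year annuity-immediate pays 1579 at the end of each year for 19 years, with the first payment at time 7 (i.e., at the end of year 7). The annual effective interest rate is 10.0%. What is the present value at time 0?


PV at time 6 of the 19-year annuity-immediate:
a_n = 1579 * (1-(1+0.1)^(-19))/0.1 = 13208.2088
Discount back 6 years to time 0:
PV = 13208.2088 * (1+0.1)^(-6)
= 13208.2088 * 0.564474
= 7455.6895


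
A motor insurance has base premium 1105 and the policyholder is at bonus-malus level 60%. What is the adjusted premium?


adjusted = base * BM_level / 100
= 1105 * 60 / 100
= 1105 * 0.6
= 663.0


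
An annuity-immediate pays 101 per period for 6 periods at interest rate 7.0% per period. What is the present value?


PV = PMT * (1 - (1+i)^(-n)) / i
= 101 * (1 - (1+0.07)^(-6)) / 0.07
= 101 * (1 - 0.666342) / 0.07
= 101 * 4.76654
= 481.4205


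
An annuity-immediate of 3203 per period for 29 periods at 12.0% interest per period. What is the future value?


FV = PMT * ((1+i)^n - 1) / i
= 3203 * ((1.12)^29 - 1) / 0.12
= 3203 * (26.74993 - 1) / 0.12
= 687308.5607


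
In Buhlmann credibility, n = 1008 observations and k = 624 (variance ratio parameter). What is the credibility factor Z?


Z = n / (n + k)
= 1008 / (1008 + 624)
= 1008 / 1632
= 0.6176


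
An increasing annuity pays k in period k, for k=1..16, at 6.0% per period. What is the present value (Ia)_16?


(Ia)_n = sum_{k=1}^{n} k * v^k, v = 1/(1+i)
v = 0.943396
Sum computed term by term:
(Ia)_16 = 73.5651


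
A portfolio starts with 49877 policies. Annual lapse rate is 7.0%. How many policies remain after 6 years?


remaining = initial * (1 - lapse)^years
= 49877 * (1 - 0.07)^6
= 49877 * 0.64699
= 32269.9294


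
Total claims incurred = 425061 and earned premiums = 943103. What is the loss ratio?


Loss ratio = claims / premiums
= 425061 / 943103
= 0.4507


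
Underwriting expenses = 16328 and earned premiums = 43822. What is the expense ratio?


Expense ratio = expenses / premiums
= 16328 / 43822
= 0.3726


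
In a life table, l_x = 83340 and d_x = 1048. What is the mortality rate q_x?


q_x = d_x / l_x
= 1048 / 83340
= 0.0126


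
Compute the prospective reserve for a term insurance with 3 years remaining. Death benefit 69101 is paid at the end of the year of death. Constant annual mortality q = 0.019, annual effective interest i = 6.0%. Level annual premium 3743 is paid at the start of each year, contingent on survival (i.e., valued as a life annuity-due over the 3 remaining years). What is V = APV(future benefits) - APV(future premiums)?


v = 1/(1+i) = 0.943396
APV(future benefits) per unit = sum_{k=0}^{2} k_p_x * q * v^(k+1) = 0.049865
APV(future benefits) = 69101 * 0.049865 = 3445.7554
Life annuity-due factor ä_{x:3} = sum_{k=0}^{2} k_p_x * v^k = 2.78197
APV(future premiums) = 3743 * 2.78197 = 10412.9121
V = 3445.7554 - 10412.9121
= -6967.1567


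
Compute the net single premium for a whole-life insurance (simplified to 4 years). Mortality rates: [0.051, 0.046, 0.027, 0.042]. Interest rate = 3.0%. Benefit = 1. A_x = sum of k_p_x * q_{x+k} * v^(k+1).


v = 0.970874
Year 0: k_p_x=1.0, q=0.051, term=0.049515
Year 1: k_p_x=0.949, q=0.046, term=0.041148
Year 2: k_p_x=0.905346, q=0.027, term=0.02237
Year 3: k_p_x=0.880902, q=0.042, term=0.032872
A_x = 0.1459


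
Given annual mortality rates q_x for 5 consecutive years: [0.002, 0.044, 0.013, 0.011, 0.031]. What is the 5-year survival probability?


p_k = 1 - q_k for each year
Survival = product of (1 - q_k)
= 0.998 * 0.956 * 0.987 * 0.989 * 0.969
= 0.9025


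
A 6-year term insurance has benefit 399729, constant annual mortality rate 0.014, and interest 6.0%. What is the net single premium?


NSP = benefit * sum_{k=0}^{n-1} k_p_x * q * v^(k+1)
With constant q=0.014, v=0.943396
Sum = 0.066637
NSP = 399729 * 0.066637
= 26636.5676


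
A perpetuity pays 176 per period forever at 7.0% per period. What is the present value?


PV = PMT / i
= 176 / 0.07
= 2514.2857


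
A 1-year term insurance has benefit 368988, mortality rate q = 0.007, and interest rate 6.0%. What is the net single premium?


NSP = benefit * q * v
v = 1/(1+i) = 0.943396
NSP = 368988 * 0.007 * 0.943396
= 2436.7132


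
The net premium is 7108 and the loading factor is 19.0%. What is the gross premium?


Gross = net * (1 + loading)
= 7108 * (1 + 0.19)
= 7108 * 1.19
= 8458.52


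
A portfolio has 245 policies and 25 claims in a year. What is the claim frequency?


frequency = claims / policies
= 25 / 245
= 0.102


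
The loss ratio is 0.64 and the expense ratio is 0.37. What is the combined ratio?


Combined ratio = loss ratio + expense ratio
= 0.64 + 0.37
= 1.01


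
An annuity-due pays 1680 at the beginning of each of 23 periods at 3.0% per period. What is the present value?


PV_due = PMT * (1-(1+i)^(-n))/i * (1+i)
PV_immediate = 27625.2621
PV_due = 27625.2621 * 1.03
= 28454.02


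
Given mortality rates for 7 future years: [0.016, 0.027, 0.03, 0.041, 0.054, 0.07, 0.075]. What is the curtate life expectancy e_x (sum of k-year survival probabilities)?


e_x = sum_{k=1}^{n} k_p_x
k_p_x values:
  1_p_x = 0.984
  2_p_x = 0.957432
  3_p_x = 0.928709
  4_p_x = 0.890632
  5_p_x = 0.842538
  6_p_x = 0.78356
  7_p_x = 0.724793
e_x = 6.1117


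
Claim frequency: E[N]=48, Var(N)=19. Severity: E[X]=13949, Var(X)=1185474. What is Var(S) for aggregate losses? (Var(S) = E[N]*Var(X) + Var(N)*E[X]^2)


Var(S) = E[N]*Var(X) + Var(N)*E[X]^2
= 48*1185474 + 19*13949^2
= 56902752 + 3696917419
= 3.7538e+09


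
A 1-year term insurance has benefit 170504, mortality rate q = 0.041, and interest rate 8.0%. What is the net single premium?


NSP = benefit * q * v
v = 1/(1+i) = 0.925926
NSP = 170504 * 0.041 * 0.925926
= 6472.837


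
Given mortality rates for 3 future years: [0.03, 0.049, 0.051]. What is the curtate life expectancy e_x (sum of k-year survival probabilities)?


e_x = sum_{k=1}^{n} k_p_x
k_p_x values:
  1_p_x = 0.97
  2_p_x = 0.92247
  3_p_x = 0.875424
e_x = 2.7679


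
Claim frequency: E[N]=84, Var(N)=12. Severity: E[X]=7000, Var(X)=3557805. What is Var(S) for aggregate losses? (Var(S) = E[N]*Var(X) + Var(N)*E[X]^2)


Var(S) = E[N]*Var(X) + Var(N)*E[X]^2
= 84*3557805 + 12*7000^2
= 298855620 + 588000000
= 8.8686e+08


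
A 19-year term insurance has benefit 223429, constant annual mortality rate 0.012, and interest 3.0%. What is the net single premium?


NSP = benefit * sum_{k=0}^{n-1} k_p_x * q * v^(k+1)
With constant q=0.012, v=0.970874
Sum = 0.156173
NSP = 223429 * 0.156173
= 34893.6818


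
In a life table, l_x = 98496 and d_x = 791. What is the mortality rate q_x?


q_x = d_x / l_x
= 791 / 98496
= 0.008


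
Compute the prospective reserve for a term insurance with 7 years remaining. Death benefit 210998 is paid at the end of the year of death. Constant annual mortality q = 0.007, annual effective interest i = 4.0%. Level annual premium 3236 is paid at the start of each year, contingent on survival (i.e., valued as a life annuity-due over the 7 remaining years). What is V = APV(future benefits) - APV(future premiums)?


v = 1/(1+i) = 0.961538
APV(future benefits) per unit = sum_{k=0}^{6} k_p_x * q * v^(k+1) = 0.041188
APV(future benefits) = 210998 * 0.041188 = 8690.4996
Life annuity-due factor ä_{x:7} = sum_{k=0}^{6} k_p_x * v^k = 6.119299
APV(future premiums) = 3236 * 6.119299 = 19802.053
V = 8690.4996 - 19802.053
= -11111.5534


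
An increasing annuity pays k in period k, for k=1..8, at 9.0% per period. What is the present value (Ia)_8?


(Ia)_n = sum_{k=1}^{n} k * v^k, v = 1/(1+i)
v = 0.917431
Sum computed term by term:
(Ia)_8 = 22.4225


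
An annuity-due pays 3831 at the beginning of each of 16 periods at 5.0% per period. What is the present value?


PV_due = PMT * (1-(1+i)^(-n))/i * (1+i)
PV_immediate = 41519.4952
PV_due = 41519.4952 * 1.05
= 43595.4699


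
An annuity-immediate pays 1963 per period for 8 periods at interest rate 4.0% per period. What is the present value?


PV = PMT * (1 - (1+i)^(-n)) / i
= 1963 * (1 - (1+0.04)^(-8)) / 0.04
= 1963 * (1 - 0.73069) / 0.04
= 1963 * 6.732745
= 13216.3782


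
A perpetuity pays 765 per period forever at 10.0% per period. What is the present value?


PV = PMT / i
= 765 / 0.1
= 7650.0


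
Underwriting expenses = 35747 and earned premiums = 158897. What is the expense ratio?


Expense ratio = expenses / premiums
= 35747 / 158897
= 0.225


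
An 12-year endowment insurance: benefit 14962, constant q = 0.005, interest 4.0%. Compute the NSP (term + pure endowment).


Term component = 684.703
Pure endowment = 12_p_x * v^12 * benefit = 0.941623 * 0.624597 * 14962 = 8799.6733
NSP = 9484.3763


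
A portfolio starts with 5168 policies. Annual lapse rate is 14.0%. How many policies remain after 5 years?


remaining = initial * (1 - lapse)^years
= 5168 * (1 - 0.14)^5
= 5168 * 0.470427
= 2431.1668


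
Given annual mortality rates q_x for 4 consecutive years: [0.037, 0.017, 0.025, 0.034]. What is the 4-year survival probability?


p_k = 1 - q_k for each year
Survival = product of (1 - q_k)
= 0.963 * 0.983 * 0.975 * 0.966
= 0.8916


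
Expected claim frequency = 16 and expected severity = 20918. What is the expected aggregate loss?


E[S] = E[N] * E[X]
= 16 * 20918
= 334688


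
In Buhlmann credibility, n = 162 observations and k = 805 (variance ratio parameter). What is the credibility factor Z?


Z = n / (n + k)
= 162 / (162 + 805)
= 162 / 967
= 0.1675


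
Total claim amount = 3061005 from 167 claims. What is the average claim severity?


severity = total / number
= 3061005 / 167
= 18329.3713


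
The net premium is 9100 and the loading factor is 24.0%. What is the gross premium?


Gross = net * (1 + loading)
= 9100 * (1 + 0.24)
= 9100 * 1.24
= 11284.0


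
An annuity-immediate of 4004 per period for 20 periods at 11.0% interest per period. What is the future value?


FV = PMT * ((1+i)^n - 1) / i
= 4004 * ((1.11)^20 - 1) / 0.11
= 4004 * (8.062312 - 1) / 0.11
= 257068.1399


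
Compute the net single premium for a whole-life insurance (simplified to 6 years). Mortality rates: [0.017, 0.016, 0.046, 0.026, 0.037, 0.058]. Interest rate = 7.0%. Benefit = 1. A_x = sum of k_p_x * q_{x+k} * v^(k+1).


v = 0.934579
Year 0: k_p_x=1.0, q=0.017, term=0.015888
Year 1: k_p_x=0.983, q=0.016, term=0.013737
Year 2: k_p_x=0.967272, q=0.046, term=0.036321
Year 3: k_p_x=0.922777, q=0.026, term=0.018304
Year 4: k_p_x=0.898785, q=0.037, term=0.02371
Year 5: k_p_x=0.86553, q=0.058, term=0.033451
A_x = 0.1414


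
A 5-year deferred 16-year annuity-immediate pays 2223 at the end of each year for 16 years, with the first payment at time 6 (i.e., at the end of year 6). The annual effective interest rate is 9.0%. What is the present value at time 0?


PV at time 5 of the 16-year annuity-immediate:
a_n = 2223 * (1-(1+0.09)^(-16))/0.09 = 18478.8169
Discount back 5 years to time 0:
PV = 18478.8169 * (1+0.09)^(-5)
= 18478.8169 * 0.649931
= 12009.9631


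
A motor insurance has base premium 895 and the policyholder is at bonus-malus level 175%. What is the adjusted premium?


adjusted = base * BM_level / 100
= 895 * 175 / 100
= 895 * 1.75
= 1566.25


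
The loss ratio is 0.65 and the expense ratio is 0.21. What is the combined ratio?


Combined ratio = loss ratio + expense ratio
= 0.65 + 0.21
= 0.86


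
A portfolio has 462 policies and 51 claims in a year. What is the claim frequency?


frequency = claims / policies
= 51 / 462
= 0.1104


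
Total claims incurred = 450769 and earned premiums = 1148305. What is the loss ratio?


Loss ratio = claims / premiums
= 450769 / 1148305
= 0.3926


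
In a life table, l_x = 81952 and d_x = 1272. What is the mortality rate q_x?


q_x = d_x / l_x
= 1272 / 81952
= 0.0155


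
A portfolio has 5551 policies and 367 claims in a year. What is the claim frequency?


frequency = claims / policies
= 367 / 5551
= 0.0661


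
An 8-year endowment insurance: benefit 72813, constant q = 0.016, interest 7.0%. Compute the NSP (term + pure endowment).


Term component = 6616.7995
Pure endowment = 8_p_x * v^8 * benefit = 0.878943 * 0.582009 * 72813 = 37247.7026
NSP = 43864.5021


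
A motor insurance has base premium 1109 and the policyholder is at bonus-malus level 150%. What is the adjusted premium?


adjusted = base * BM_level / 100
= 1109 * 150 / 100
= 1109 * 1.5
= 1663.5


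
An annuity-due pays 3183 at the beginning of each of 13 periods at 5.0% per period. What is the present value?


PV_due = PMT * (1-(1+i)^(-n))/i * (1+i)
PV_immediate = 29899.7428
PV_due = 29899.7428 * 1.05
= 31394.73


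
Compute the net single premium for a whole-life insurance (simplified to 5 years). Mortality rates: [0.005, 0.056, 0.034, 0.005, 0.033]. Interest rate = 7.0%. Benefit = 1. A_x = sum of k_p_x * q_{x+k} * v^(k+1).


v = 0.934579
Year 0: k_p_x=1.0, q=0.005, term=0.004673
Year 1: k_p_x=0.995, q=0.056, term=0.048668
Year 2: k_p_x=0.93928, q=0.034, term=0.026069
Year 3: k_p_x=0.907344, q=0.005, term=0.003461
Year 4: k_p_x=0.902808, q=0.033, term=0.021242
A_x = 0.1041


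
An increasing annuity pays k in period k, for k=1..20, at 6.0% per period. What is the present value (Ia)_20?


(Ia)_n = sum_{k=1}^{n} k * v^k, v = 1/(1+i)
v = 0.943396
Sum computed term by term:
(Ia)_20 = 98.7004


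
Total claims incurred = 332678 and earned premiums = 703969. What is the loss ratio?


Loss ratio = claims / premiums
= 332678 / 703969
= 0.4726


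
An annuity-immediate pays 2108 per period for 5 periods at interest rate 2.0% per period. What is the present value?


PV = PMT * (1 - (1+i)^(-n)) / i
= 2108 * (1 - (1+0.02)^(-5)) / 0.02
= 2108 * (1 - 0.905731) / 0.02
= 2108 * 4.71346
= 9935.9726


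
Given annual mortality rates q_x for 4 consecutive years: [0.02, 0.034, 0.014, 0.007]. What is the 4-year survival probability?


p_k = 1 - q_k for each year
Survival = product of (1 - q_k)
= 0.98 * 0.966 * 0.986 * 0.993
= 0.9269


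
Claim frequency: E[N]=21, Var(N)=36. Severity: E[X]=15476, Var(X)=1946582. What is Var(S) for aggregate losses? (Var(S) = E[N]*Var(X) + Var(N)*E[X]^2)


Var(S) = E[N]*Var(X) + Var(N)*E[X]^2
= 21*1946582 + 36*15476^2
= 40878222 + 8622236736
= 8.6631e+09


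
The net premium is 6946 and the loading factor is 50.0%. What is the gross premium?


Gross = net * (1 + loading)
= 6946 * (1 + 0.5)
= 6946 * 1.5
= 10419.0


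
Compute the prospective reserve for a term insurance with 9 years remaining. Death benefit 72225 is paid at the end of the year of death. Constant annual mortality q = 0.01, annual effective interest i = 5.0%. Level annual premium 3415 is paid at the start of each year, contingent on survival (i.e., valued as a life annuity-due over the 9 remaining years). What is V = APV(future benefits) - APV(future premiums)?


v = 1/(1+i) = 0.952381
APV(future benefits) per unit = sum_{k=0}^{8} k_p_x * q * v^(k+1) = 0.068523
APV(future benefits) = 72225 * 0.068523 = 4949.0813
Life annuity-due factor ä_{x:9} = sum_{k=0}^{8} k_p_x * v^k = 7.194926
APV(future premiums) = 3415 * 7.194926 = 24570.6728
V = 4949.0813 - 24570.6728
= -19621.5915


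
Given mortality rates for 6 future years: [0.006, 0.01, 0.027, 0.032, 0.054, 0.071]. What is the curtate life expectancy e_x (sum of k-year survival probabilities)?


e_x = sum_{k=1}^{n} k_p_x
k_p_x values:
  1_p_x = 0.994
  2_p_x = 0.98406
  3_p_x = 0.95749
  4_p_x = 0.926851
  5_p_x = 0.876801
  6_p_x = 0.814548
e_x = 5.5537


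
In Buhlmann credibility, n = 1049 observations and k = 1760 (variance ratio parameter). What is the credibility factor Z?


Z = n / (n + k)
= 1049 / (1049 + 1760)
= 1049 / 2809
= 0.3734


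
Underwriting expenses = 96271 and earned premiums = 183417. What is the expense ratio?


Expense ratio = expenses / premiums
= 96271 / 183417
= 0.5249


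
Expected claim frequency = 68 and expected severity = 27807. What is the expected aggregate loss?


E[S] = E[N] * E[X]
= 68 * 27807
= 1.8909e+06


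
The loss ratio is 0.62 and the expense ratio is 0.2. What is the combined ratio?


Combined ratio = loss ratio + expense ratio
= 0.62 + 0.2
= 0.82


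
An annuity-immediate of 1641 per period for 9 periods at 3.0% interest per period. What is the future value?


FV = PMT * ((1+i)^n - 1) / i
= 1641 * ((1.03)^9 - 1) / 0.03
= 1641 * (1.304773 - 1) / 0.03
= 16671.0932


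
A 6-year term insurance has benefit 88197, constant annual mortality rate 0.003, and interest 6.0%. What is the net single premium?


NSP = benefit * sum_{k=0}^{n-1} k_p_x * q * v^(k+1)
With constant q=0.003, v=0.943396
Sum = 0.014649
NSP = 88197 * 0.014649
= 1292.0187


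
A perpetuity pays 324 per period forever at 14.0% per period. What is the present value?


PV = PMT / i
= 324 / 0.14
= 2314.2857


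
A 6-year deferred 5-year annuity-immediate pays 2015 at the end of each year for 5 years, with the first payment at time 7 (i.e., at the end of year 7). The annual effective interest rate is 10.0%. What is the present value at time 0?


PV at time 6 of the 5-year annuity-immediate:
a_n = 2015 * (1-(1+0.1)^(-5))/0.1 = 7638.4353
Discount back 6 years to time 0:
PV = 7638.4353 * (1+0.1)^(-6)
= 7638.4353 * 0.564474
= 4311.6976


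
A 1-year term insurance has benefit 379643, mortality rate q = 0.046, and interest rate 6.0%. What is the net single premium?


NSP = benefit * q * v
v = 1/(1+i) = 0.943396
NSP = 379643 * 0.046 * 0.943396
= 16475.0736


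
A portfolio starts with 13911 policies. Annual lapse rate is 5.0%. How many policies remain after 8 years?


remaining = initial * (1 - lapse)^years
= 13911 * (1 - 0.05)^8
= 13911 * 0.66342
= 9228.8416


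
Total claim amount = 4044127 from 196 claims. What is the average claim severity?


severity = total / number
= 4044127 / 196
= 20633.301


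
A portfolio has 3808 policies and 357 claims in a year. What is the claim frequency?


frequency = claims / policies
= 357 / 3808
= 0.0938


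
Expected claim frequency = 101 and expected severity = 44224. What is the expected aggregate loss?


E[S] = E[N] * E[X]
= 101 * 44224
= 4.4666e+06


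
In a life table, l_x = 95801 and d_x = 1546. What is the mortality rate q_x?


q_x = d_x / l_x
= 1546 / 95801
= 0.0161


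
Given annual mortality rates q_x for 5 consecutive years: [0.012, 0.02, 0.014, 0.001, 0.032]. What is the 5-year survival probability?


p_k = 1 - q_k for each year
Survival = product of (1 - q_k)
= 0.988 * 0.98 * 0.986 * 0.999 * 0.968
= 0.9232


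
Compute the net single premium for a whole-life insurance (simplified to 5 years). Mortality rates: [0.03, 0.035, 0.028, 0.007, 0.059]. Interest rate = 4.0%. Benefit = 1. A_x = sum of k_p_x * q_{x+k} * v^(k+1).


v = 0.961538
Year 0: k_p_x=1.0, q=0.03, term=0.028846
Year 1: k_p_x=0.97, q=0.035, term=0.031389
Year 2: k_p_x=0.93605, q=0.028, term=0.0233
Year 3: k_p_x=0.909841, q=0.007, term=0.005444
Year 4: k_p_x=0.903472, q=0.059, term=0.043813
A_x = 0.1328


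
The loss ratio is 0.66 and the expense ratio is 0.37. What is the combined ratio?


Combined ratio = loss ratio + expense ratio
= 0.66 + 0.37
= 1.03


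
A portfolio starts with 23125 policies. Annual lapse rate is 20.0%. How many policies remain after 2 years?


remaining = initial * (1 - lapse)^years
= 23125 * (1 - 0.2)^2
= 23125 * 0.64
= 14800.0


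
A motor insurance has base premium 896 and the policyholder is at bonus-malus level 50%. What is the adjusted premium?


adjusted = base * BM_level / 100
= 896 * 50 / 100
= 896 * 0.5
= 448.0


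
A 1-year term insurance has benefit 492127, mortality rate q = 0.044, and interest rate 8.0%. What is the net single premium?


NSP = benefit * q * v
v = 1/(1+i) = 0.925926
NSP = 492127 * 0.044 * 0.925926
= 20049.6185


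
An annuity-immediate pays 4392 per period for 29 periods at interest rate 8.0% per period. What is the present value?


PV = PMT * (1 - (1+i)^(-n)) / i
= 4392 * (1 - (1+0.08)^(-29)) / 0.08
= 4392 * (1 - 0.107328) / 0.08
= 4392 * 11.158406
= 49007.7192


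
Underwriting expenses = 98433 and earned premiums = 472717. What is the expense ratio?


Expense ratio = expenses / premiums
= 98433 / 472717
= 0.2082


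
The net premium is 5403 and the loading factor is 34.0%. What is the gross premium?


Gross = net * (1 + loading)
= 5403 * (1 + 0.34)
= 5403 * 1.34
= 7240.02


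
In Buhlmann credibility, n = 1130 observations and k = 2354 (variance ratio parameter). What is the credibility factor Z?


Z = n / (n + k)
= 1130 / (1130 + 2354)
= 1130 / 3484
= 0.3243


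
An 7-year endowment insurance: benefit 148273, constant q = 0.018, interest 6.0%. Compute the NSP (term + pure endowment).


Term component = 14177.6944
Pure endowment = 7_p_x * v^7 * benefit = 0.880604 * 0.665057 * 148273 = 86836.3244
NSP = 101014.0188


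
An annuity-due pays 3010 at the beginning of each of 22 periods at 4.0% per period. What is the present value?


PV_due = PMT * (1-(1+i)^(-n))/i * (1+i)
PV_immediate = 43497.8572
PV_due = 43497.8572 * 1.04
= 45237.7714


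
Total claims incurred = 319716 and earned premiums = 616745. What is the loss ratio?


Loss ratio = claims / premiums
= 319716 / 616745
= 0.5184


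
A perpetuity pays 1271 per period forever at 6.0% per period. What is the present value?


PV = PMT / i
= 1271 / 0.06
= 21183.3333


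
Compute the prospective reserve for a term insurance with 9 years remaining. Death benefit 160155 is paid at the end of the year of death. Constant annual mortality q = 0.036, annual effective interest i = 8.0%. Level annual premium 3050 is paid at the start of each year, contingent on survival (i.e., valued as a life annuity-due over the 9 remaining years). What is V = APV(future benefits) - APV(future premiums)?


v = 1/(1+i) = 0.925926
APV(future benefits) per unit = sum_{k=0}^{8} k_p_x * q * v^(k+1) = 0.198729
APV(future benefits) = 160155 * 0.198729 = 31827.5157
Life annuity-due factor ä_{x:9} = sum_{k=0}^{8} k_p_x * v^k = 5.961884
APV(future premiums) = 3050 * 5.961884 = 18183.745
V = 31827.5157 - 18183.745
= 13643.7707


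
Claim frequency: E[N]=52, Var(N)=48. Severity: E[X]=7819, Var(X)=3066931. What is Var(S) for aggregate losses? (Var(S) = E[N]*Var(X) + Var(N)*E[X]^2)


Var(S) = E[N]*Var(X) + Var(N)*E[X]^2
= 52*3066931 + 48*7819^2
= 159480412 + 2934564528
= 3.0940e+09


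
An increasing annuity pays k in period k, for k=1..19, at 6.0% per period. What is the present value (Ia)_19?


(Ia)_n = sum_{k=1}^{n} k * v^k, v = 1/(1+i)
v = 0.943396
Sum computed term by term:
(Ia)_19 = 92.4643


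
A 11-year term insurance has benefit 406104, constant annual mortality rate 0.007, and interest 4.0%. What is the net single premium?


NSP = benefit * sum_{k=0}^{n-1} k_p_x * q * v^(k+1)
With constant q=0.007, v=0.961538
Sum = 0.059384
NSP = 406104 * 0.059384
= 24116.158


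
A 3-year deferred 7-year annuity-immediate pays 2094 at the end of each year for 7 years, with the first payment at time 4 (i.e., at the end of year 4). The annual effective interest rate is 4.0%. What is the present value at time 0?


PV at time 3 of the 7-year annuity-immediate:
a_n = 2094 * (1-(1+0.04)^(-7))/0.04 = 12568.3025
Discount back 3 years to time 0:
PV = 12568.3025 * (1+0.04)^(-3)
= 12568.3025 * 0.888996
= 11173.1751


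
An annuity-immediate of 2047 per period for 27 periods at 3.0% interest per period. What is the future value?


FV = PMT * ((1+i)^n - 1) / i
= 2047 * ((1.03)^27 - 1) / 0.03
= 2047 * (2.221289 - 1) / 0.03
= 83332.6198


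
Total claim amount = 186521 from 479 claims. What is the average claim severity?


severity = total / number
= 186521 / 479
= 389.3967


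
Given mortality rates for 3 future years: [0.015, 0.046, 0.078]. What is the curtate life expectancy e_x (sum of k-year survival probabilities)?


e_x = sum_{k=1}^{n} k_p_x
k_p_x values:
  1_p_x = 0.985
  2_p_x = 0.93969
  3_p_x = 0.866394
e_x = 2.7911


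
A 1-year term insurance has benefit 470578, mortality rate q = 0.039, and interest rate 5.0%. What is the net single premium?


NSP = benefit * q * v
v = 1/(1+i) = 0.952381
NSP = 470578 * 0.039 * 0.952381
= 17478.6114


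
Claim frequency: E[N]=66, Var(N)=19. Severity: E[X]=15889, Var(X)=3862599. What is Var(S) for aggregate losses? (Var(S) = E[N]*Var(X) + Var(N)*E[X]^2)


Var(S) = E[N]*Var(X) + Var(N)*E[X]^2
= 66*3862599 + 19*15889^2
= 254931534 + 4796746099
= 5.0517e+09


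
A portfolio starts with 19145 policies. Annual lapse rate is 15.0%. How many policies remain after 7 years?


remaining = initial * (1 - lapse)^years
= 19145 * (1 - 0.15)^7
= 19145 * 0.320577
= 6137.4484


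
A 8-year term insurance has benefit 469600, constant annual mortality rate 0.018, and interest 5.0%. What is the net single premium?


NSP = benefit * sum_{k=0}^{n-1} k_p_x * q * v^(k+1)
With constant q=0.018, v=0.952381
Sum = 0.109774
NSP = 469600 * 0.109774
= 51549.8193


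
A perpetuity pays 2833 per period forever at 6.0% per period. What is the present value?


PV = PMT / i
= 2833 / 0.06
= 47216.6667


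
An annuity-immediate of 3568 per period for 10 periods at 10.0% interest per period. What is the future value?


FV = PMT * ((1+i)^n - 1) / i
= 3568 * ((1.1)^10 - 1) / 0.1
= 3568 * (2.593742 - 1) / 0.1
= 56864.731


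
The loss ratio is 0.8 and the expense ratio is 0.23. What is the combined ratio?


Combined ratio = loss ratio + expense ratio
= 0.8 + 0.23
= 1.03


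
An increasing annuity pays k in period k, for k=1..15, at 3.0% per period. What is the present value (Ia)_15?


(Ia)_n = sum_{k=1}^{n} k * v^k, v = 1/(1+i)
v = 0.970874
Sum computed term by term:
(Ia)_15 = 88.9381


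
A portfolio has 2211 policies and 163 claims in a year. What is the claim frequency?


frequency = claims / policies
= 163 / 2211
= 0.0737


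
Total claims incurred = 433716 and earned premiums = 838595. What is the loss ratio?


Loss ratio = claims / premiums
= 433716 / 838595
= 0.5172


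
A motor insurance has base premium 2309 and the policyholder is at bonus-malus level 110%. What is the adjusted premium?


adjusted = base * BM_level / 100
= 2309 * 110 / 100
= 2309 * 1.1
= 2539.9


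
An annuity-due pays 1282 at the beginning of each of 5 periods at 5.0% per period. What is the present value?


PV_due = PMT * (1-(1+i)^(-n))/i * (1+i)
PV_immediate = 5550.3891
PV_due = 5550.3891 * 1.05
= 5827.9085


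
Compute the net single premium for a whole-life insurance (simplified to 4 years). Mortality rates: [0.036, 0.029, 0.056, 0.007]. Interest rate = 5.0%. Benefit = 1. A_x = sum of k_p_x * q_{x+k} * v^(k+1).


v = 0.952381
Year 0: k_p_x=1.0, q=0.036, term=0.034286
Year 1: k_p_x=0.964, q=0.029, term=0.025357
Year 2: k_p_x=0.936044, q=0.056, term=0.045281
Year 3: k_p_x=0.883626, q=0.007, term=0.005089
A_x = 0.11


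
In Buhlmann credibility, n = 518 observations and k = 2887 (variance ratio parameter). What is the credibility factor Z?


Z = n / (n + k)
= 518 / (518 + 2887)
= 518 / 3405
= 0.1521


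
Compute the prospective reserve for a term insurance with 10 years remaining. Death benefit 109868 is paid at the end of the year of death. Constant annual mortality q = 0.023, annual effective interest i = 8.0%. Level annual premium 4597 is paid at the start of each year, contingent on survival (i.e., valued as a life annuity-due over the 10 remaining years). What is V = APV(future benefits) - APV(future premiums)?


v = 1/(1+i) = 0.925926
APV(future benefits) per unit = sum_{k=0}^{9} k_p_x * q * v^(k+1) = 0.141342
APV(future benefits) = 109868 * 0.141342 = 15528.9173
Life annuity-due factor ä_{x:10} = sum_{k=0}^{9} k_p_x * v^k = 6.636909
APV(future premiums) = 4597 * 6.636909 = 30509.8717
V = 15528.9173 - 30509.8717
= -14980.9544


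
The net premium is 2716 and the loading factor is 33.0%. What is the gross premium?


Gross = net * (1 + loading)
= 2716 * (1 + 0.33)
= 2716 * 1.33
= 3612.28


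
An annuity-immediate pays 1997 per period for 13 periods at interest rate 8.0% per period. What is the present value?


PV = PMT * (1 - (1+i)^(-n)) / i
= 1997 * (1 - (1+0.08)^(-13)) / 0.08
= 1997 * (1 - 0.367698) / 0.08
= 1997 * 7.903776
= 15783.8406


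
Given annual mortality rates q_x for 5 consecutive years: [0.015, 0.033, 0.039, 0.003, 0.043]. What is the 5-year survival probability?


p_k = 1 - q_k for each year
Survival = product of (1 - q_k)
= 0.985 * 0.967 * 0.961 * 0.997 * 0.957
= 0.8734


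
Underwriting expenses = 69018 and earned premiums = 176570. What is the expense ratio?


Expense ratio = expenses / premiums
= 69018 / 176570
= 0.3909


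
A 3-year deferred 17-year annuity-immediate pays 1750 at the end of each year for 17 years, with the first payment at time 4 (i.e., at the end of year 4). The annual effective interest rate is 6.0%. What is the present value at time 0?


PV at time 3 of the 17-year annuity-immediate:
a_n = 1750 * (1-(1+0.06)^(-17))/0.06 = 18335.2045
Discount back 3 years to time 0:
PV = 18335.2045 * (1+0.06)^(-3)
= 18335.2045 * 0.839619
= 15394.5912


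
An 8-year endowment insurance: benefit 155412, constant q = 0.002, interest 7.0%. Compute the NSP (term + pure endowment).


Term component = 1844.3869
Pure endowment = 8_p_x * v^8 * benefit = 0.984112 * 0.582009 * 155412 = 89014.0699
NSP = 90858.4568


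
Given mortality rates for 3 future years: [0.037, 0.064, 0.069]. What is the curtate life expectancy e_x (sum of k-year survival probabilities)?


e_x = sum_{k=1}^{n} k_p_x
k_p_x values:
  1_p_x = 0.963
  2_p_x = 0.901368
  3_p_x = 0.839174
e_x = 2.7035


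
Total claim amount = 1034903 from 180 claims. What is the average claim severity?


severity = total / number
= 1034903 / 180
= 5749.4611


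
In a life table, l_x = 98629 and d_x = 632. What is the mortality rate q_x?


q_x = d_x / l_x
= 632 / 98629
= 0.0064


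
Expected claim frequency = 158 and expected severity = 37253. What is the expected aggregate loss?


E[S] = E[N] * E[X]
= 158 * 37253
= 5.8860e+06


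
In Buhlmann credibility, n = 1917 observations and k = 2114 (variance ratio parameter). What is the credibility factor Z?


Z = n / (n + k)
= 1917 / (1917 + 2114)
= 1917 / 4031
= 0.4756


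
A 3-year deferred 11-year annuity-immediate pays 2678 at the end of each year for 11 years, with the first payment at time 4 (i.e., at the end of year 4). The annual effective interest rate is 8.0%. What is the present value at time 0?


PV at time 3 of the 11-year annuity-immediate:
a_n = 2678 * (1-(1+0.08)^(-11))/0.08 = 19118.1463
Discount back 3 years to time 0:
PV = 19118.1463 * (1+0.08)^(-3)
= 19118.1463 * 0.793832
= 15176.6009


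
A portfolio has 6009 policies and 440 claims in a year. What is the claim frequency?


frequency = claims / policies
= 440 / 6009
= 0.0732


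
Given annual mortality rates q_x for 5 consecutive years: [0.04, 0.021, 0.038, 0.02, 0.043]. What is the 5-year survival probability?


p_k = 1 - q_k for each year
Survival = product of (1 - q_k)
= 0.96 * 0.979 * 0.962 * 0.98 * 0.957
= 0.8479


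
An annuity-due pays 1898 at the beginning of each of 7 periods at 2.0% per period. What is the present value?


PV_due = PMT * (1-(1+i)^(-n))/i * (1+i)
PV_immediate = 12283.839
PV_due = 12283.839 * 1.02
= 12529.5158


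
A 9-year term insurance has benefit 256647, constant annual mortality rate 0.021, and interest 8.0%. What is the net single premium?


NSP = benefit * sum_{k=0}^{n-1} k_p_x * q * v^(k+1)
With constant q=0.021, v=0.925926
Sum = 0.121994
NSP = 256647 * 0.121994
= 31309.4068


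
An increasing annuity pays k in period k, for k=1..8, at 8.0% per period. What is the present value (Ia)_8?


(Ia)_n = sum_{k=1}^{n} k * v^k, v = 1/(1+i)
v = 0.925926
Sum computed term by term:
(Ia)_8 = 23.5527


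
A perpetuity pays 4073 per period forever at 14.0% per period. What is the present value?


PV = PMT / i
= 4073 / 0.14
= 29092.8571


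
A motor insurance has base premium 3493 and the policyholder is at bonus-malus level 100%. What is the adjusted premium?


adjusted = base * BM_level / 100
= 3493 * 100 / 100
= 3493 * 1.0
= 3493.0


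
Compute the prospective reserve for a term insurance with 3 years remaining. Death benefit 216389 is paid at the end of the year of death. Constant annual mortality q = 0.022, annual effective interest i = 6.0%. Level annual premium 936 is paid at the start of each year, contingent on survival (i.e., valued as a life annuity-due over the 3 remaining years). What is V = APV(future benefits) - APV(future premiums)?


v = 1/(1+i) = 0.943396
APV(future benefits) per unit = sum_{k=0}^{2} k_p_x * q * v^(k+1) = 0.057572
APV(future benefits) = 216389 * 0.057572 = 12457.8812
Life annuity-due factor ä_{x:3} = sum_{k=0}^{2} k_p_x * v^k = 2.773909
APV(future premiums) = 936 * 2.773909 = 2596.3787
V = 12457.8812 - 2596.3787
= 9861.5025


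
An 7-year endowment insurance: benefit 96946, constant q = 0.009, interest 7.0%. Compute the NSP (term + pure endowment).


Term component = 4588.3185
Pure endowment = 7_p_x * v^7 * benefit = 0.938676 * 0.62275 * 96946 = 56670.7594
NSP = 61259.078


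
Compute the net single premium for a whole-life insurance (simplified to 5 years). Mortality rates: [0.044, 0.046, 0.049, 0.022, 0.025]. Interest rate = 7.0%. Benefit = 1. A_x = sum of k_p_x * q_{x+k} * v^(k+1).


v = 0.934579
Year 0: k_p_x=1.0, q=0.044, term=0.041121
Year 1: k_p_x=0.956, q=0.046, term=0.03841
Year 2: k_p_x=0.912024, q=0.049, term=0.03648
Year 3: k_p_x=0.867335, q=0.022, term=0.014557
Year 4: k_p_x=0.848253, q=0.025, term=0.01512
A_x = 0.1457


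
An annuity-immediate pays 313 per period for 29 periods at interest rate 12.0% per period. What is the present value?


PV = PMT * (1 - (1+i)^(-n)) / i
= 313 * (1 - (1+0.12)^(-29)) / 0.12
= 313 * (1 - 0.037383) / 0.12
= 313 * 8.021806
= 2510.8253


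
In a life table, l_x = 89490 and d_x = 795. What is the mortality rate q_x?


q_x = d_x / l_x
= 795 / 89490
= 0.0089


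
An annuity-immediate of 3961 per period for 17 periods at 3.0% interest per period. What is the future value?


FV = PMT * ((1+i)^n - 1) / i
= 3961 * ((1.03)^17 - 1) / 0.03
= 3961 * (1.652848 - 1) / 0.03
= 86197.649


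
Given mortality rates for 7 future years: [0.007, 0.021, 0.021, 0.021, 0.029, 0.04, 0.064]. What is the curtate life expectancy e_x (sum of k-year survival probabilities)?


e_x = sum_{k=1}^{n} k_p_x
k_p_x values:
  1_p_x = 0.993
  2_p_x = 0.972147
  3_p_x = 0.951732
  4_p_x = 0.931746
  5_p_x = 0.904725
  6_p_x = 0.868536
  7_p_x = 0.81295
e_x = 6.4348


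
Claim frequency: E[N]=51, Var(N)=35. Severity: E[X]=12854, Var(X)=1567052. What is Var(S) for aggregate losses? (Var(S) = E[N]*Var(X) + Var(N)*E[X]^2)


Var(S) = E[N]*Var(X) + Var(N)*E[X]^2
= 51*1567052 + 35*12854^2
= 79919652 + 5782886060
= 5.8628e+09


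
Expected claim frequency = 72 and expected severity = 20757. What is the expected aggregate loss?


E[S] = E[N] * E[X]
= 72 * 20757
= 1.4945e+06


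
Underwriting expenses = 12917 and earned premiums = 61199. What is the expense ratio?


Expense ratio = expenses / premiums
= 12917 / 61199
= 0.2111


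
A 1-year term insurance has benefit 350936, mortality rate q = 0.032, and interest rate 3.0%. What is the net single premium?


NSP = benefit * q * v
v = 1/(1+i) = 0.970874
NSP = 350936 * 0.032 * 0.970874
= 10902.866


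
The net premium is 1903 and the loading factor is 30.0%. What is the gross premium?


Gross = net * (1 + loading)
= 1903 * (1 + 0.3)
= 1903 * 1.3
= 2473.9


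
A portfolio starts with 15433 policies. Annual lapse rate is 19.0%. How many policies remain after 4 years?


remaining = initial * (1 - lapse)^years
= 15433 * (1 - 0.19)^4
= 15433 * 0.430467
= 6643.4005
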